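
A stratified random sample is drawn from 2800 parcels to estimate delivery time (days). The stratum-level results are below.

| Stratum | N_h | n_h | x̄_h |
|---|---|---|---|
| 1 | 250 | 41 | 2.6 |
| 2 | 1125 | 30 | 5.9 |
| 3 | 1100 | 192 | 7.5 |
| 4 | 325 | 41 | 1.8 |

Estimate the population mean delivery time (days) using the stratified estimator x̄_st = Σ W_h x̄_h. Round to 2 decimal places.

x̄_st ≈ 5.76

N = Σ N_h = 2800. Stratum weights W_h = N_h/N.
x̄_st = (250·2.6 + 1125·5.9 + 1100·7.5 + 325·1.8) / 2800 = 5.7580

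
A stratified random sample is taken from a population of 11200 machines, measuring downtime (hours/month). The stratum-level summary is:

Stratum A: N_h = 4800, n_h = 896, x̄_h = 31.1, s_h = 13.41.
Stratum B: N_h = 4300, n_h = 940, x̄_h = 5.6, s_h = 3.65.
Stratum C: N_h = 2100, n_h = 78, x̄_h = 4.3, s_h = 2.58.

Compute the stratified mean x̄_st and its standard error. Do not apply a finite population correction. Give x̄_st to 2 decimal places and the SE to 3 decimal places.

x̄_st ≈ 16.28, SE ≈ 0.205

x̄_st = Σ W_h x̄_h = (4800·31.1 + 4300·5.6 + 2100·4.3)/11200 = 16.28482
V̂(x̄_st) = Σ W_h² s_h²/n_h, with W_h = N_h/N and N = 11200:
  stratum A: (4800/11200)²·13.41²/896 = 0.0368634
  stratum B: (4300/11200)²·3.65²/940 = 0.0020891
  stratum C: (2100/11200)²·2.58²/78 = 0.00300018
V̂(x̄_st) = 0.0419527
SE(x̄_st) = √0.0419527 = 0.204824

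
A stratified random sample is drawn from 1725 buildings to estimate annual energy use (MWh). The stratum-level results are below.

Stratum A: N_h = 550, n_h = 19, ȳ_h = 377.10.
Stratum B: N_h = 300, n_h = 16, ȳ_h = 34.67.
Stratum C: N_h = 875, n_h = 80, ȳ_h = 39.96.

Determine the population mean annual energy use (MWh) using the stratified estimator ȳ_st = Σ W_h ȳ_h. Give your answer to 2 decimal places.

ȳ_st ≈ 146.53

N = Σ N_h = 1725. Stratum weights W_h = N_h/N.
ȳ_st = (550·377.10 + 300·34.67 + 875·39.96) / 1725 = 146.5339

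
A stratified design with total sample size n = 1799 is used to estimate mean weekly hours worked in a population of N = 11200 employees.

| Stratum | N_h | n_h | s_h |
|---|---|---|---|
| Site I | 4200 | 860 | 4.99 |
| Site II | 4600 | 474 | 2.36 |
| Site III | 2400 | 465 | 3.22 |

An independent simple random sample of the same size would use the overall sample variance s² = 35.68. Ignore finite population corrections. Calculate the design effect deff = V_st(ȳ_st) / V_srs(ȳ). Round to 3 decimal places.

deff ≈ 0.357

V̂(ȳ_st) = Σ W_h² s_h²/n_h, with W_h = N_h/N and N = 11200:
  stratum Site I: (4200/11200)²·4.99²/860 = 0.0040716
  stratum Site II: (4600/11200)²·2.36²/474 = 0.0019821
  stratum Site III: (2400/11200)²·3.22²/465 = 0.00102387
V_st = 0.00707757
V_srs = s²/n = 35.68/1799 = 0.0198332
deff = V_st / V_srs = 0.00707757/0.0198332 = 0.3569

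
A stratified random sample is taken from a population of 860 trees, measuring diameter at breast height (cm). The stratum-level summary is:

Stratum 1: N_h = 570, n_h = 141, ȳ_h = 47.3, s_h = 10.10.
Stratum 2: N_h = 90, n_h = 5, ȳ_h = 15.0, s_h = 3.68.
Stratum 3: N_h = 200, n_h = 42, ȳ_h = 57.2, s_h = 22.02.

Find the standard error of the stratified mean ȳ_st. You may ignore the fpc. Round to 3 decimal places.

SE(ȳ_st) ≈ 0.986

V̂(ȳ_st) = Σ W_h² s_h²/n_h, with W_h = N_h/N and N = 860:
  stratum 1: (570/860)²·10.10²/141 = 0.317817
  stratum 2: (90/860)²·3.68²/5 = 0.0296629
  stratum 3: (200/860)²·22.02²/42 = 0.624379
V̂(ȳ_st) = 0.971859
SE(ȳ_st) = √0.971859 = 0.985829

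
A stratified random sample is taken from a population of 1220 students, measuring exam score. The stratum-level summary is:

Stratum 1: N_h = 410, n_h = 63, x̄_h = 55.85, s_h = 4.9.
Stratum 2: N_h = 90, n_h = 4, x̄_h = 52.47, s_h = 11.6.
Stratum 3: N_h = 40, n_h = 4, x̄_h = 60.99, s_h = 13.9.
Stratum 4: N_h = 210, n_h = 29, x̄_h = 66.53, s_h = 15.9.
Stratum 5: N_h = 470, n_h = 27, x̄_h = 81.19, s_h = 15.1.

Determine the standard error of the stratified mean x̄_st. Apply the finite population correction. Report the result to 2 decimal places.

SE(x̄_st) ≈ 1.29

V̂(x̄_st) = Σ W_h² (1 − n_h/N_h) s_h²/n_h, with W_h = N_h/N and N = 1220:
  stratum 1: (410/1220)²·(1 − 63/410)·4.9²/63 = 0.0364288
  stratum 2: (90/1220)²·(1 − 4/90)·11.6²/4 = 0.174935
  stratum 3: (40/1220)²·(1 − 4/40)·13.9²/4 = 0.0467318
  stratum 4: (210/1220)²·(1 − 29/210)·15.9²/29 = 0.222625
  stratum 5: (470/1220)²·(1 − 27/470)·15.1²/27 = 1.18133
V̂(x̄_st) = 1.66205
SE(x̄_st) = √1.66205 = 1.28921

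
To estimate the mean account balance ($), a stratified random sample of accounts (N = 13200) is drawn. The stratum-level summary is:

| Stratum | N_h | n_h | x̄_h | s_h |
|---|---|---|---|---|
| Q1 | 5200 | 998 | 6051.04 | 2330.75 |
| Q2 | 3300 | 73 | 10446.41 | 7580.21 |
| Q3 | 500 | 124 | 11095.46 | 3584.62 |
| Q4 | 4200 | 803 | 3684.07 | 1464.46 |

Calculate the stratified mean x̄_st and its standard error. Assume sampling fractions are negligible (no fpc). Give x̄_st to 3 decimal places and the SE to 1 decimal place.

x̄_st ≈ 6587.832, SE ≈ 224.6

x̄_st = Σ W_h x̄_h = (5200·6051.04 + 3300·10446.41 + 500·11095.46 + 4200·3684.07)/13200 = 6587.83220
V̂(x̄_st) = Σ W_h² s_h²/n_h, with W_h = N_h/N and N = 13200:
  stratum Q1: (5200/13200)²·2330.75²/998 = 844.733
  stratum Q2: (3300/13200)²·7580.21²/73 = 49194.8
  stratum Q3: (500/13200)²·3584.62²/124 = 148.681
  stratum Q4: (4200/13200)²·1464.46²/803 = 270.39
V̂(x̄_st) = 50458.7
SE(x̄_st) = √50458.7 = 224.63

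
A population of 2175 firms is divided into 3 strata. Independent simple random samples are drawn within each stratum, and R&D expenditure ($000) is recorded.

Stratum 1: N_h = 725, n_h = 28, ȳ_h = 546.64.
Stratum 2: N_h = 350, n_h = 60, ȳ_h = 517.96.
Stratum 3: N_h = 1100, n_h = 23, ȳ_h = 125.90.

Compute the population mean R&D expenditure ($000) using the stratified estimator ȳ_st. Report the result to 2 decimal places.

ȳ_st ≈ 329.24

N = Σ N_h = 2175. Stratum weights W_h = N_h/N.
ȳ_st = (725·546.64 + 350·517.96 + 1100·125.90) / 2175 = 329.2368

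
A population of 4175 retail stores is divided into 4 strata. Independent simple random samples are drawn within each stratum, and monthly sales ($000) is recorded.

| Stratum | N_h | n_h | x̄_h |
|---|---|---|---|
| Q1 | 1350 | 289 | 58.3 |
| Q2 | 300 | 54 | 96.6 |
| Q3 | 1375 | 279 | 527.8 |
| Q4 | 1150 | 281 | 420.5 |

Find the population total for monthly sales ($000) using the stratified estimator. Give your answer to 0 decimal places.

τ̂_st ≈ 1316985

τ̂_st = Σ N_h x̄_h = 1350·58.3 + 300·96.6 + 1375·527.8 + 1150·420.5 = 1316985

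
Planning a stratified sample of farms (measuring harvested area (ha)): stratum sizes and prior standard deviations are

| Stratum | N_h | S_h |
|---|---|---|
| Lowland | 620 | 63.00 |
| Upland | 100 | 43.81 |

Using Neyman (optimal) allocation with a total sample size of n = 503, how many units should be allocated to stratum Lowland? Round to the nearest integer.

Neyman allocation: n_h = n · N_h S_h / Σ N_i S_i, with n = 503.
  stratum Lowland: N_h·S_h = 620·63.00 = 39060.00
  stratum Upland: N_h·S_h = 100·43.81 = 4381.00
Σ N_h S_h = 43441.00
n for stratum Lowland = 503·39060.00/43441.00 = 452.273 → 452

452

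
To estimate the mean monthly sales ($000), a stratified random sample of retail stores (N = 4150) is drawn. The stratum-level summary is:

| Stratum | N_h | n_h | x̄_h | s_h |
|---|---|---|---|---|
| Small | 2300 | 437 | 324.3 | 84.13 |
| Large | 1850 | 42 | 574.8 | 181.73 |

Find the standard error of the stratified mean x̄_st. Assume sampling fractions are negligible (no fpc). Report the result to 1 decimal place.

V̂(x̄_st) = Σ W_h² s_h²/n_h, with W_h = N_h/N and N = 4150:
  stratum Small: (2300/4150)²·84.13²/437 = 4.97485
  stratum Large: (1850/4150)²·181.73²/42 = 156.261
V̂(x̄_st) = 161.236
SE(x̄_st) = √161.236 = 12.6979

SE(x̄_st) ≈ 12.7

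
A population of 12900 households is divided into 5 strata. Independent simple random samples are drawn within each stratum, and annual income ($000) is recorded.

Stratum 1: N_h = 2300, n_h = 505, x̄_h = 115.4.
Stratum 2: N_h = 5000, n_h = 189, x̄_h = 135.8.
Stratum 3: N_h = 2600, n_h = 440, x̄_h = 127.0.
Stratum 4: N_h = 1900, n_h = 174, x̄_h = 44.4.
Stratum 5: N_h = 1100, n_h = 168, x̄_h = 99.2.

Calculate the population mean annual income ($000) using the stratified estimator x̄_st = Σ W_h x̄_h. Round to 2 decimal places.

x̄_st ≈ 113.81

N = Σ N_h = 12900. Stratum weights W_h = N_h/N.
x̄_st = (2300·115.4 + 5000·135.8 + 2600·127.0 + 1900·44.4 + 1100·99.2) / 12900 = 113.8062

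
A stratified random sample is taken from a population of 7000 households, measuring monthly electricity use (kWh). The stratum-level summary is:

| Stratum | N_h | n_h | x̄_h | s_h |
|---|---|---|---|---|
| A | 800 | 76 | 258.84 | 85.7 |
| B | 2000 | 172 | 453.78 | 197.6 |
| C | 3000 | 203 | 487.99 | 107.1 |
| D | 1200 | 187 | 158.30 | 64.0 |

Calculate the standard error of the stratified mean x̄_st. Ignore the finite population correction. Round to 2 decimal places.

V̂(x̄_st) = Σ W_h² s_h²/n_h, with W_h = N_h/N and N = 7000:
  stratum A: (800/7000)²·85.7²/76 = 1.26221
  stratum B: (2000/7000)²·197.6²/172 = 18.5314
  stratum C: (3000/7000)²·107.1²/203 = 10.3784
  stratum D: (1200/7000)²·64.0²/187 = 0.643702
V̂(x̄_st) = 30.8157
SE(x̄_st) = √30.8157 = 5.55119

SE(x̄_st) ≈ 5.55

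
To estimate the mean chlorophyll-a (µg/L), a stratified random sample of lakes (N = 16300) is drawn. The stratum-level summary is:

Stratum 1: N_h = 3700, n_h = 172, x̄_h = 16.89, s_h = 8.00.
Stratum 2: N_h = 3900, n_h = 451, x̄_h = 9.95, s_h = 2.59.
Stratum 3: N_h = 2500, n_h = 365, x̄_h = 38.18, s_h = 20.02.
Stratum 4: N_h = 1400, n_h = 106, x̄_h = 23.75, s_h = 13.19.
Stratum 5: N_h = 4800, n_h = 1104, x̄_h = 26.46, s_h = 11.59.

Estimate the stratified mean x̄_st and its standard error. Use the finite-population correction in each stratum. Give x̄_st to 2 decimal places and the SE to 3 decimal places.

x̄_st = Σ W_h x̄_h = (3700·16.89 + 3900·9.95 + 2500·38.18 + 1400·23.75 + 4800·26.46)/16300 = 21.90221
V̂(x̄_st) = Σ W_h² (1 − n_h/N_h) s_h²/n_h, with W_h = N_h/N and N = 16300:
  stratum 1: (3700/16300)²·(1 − 172/3700)·8.00²/172 = 0.0182813
  stratum 2: (3900/16300)²·(1 − 451/3900)·2.59²/451 = 0.000753018
  stratum 3: (2500/16300)²·(1 − 365/2500)·20.02²/365 = 0.0220596
  stratum 4: (1400/16300)²·(1 − 106/1400)·13.19²/106 = 0.011191
  stratum 5: (4800/16300)²·(1 − 1104/4800)·11.59²/1104 = 0.00812448
V̂(x̄_st) = 0.0604094
SE(x̄_st) = √0.0604094 = 0.245783

x̄_st ≈ 21.90, SE ≈ 0.246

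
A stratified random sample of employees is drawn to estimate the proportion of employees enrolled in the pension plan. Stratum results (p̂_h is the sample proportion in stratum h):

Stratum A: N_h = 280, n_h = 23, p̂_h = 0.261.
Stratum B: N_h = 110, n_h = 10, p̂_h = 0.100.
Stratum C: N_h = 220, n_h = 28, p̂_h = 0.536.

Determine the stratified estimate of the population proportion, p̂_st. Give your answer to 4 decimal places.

p̂_st ≈ 0.3311

N = 610; stratum weights W_h = N_h/N.
p̂_st = Σ W_h p̂_h = (280·0.261 + 110·0.100 + 220·0.536)/610 = 0.33115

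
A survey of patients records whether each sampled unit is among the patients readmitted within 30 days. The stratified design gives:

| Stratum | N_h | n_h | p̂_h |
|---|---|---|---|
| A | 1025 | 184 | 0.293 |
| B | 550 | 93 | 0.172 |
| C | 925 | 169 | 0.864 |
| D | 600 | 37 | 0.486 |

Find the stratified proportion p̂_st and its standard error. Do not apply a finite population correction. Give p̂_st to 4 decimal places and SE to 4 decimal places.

N = 3100; stratum weights W_h = N_h/N.
p̂_st = Σ W_h p̂_h = (1025·0.293 + 550·0.172 + 925·0.864 + 600·0.486)/3100 = 0.47927
V̂(p̂_st) = Σ W_h² p̂_h(1−p̂_h)/(n_h−1):
  stratum A: (1025/3100)²·0.293·0.707/183 = 0.000123754
  stratum B: (550/3100)²·0.172·0.828/92 = 4.87274e-05
  stratum C: (925/3100)²·0.864·0.136/168 = 6.22735e-05
  stratum D: (600/3100)²·0.486·0.514/36 = 0.000259942
V̂(p̂_st) = 0.000494697; SE = √V̂ = 0.0222418

p̂_st ≈ 0.4793, SE ≈ 0.0222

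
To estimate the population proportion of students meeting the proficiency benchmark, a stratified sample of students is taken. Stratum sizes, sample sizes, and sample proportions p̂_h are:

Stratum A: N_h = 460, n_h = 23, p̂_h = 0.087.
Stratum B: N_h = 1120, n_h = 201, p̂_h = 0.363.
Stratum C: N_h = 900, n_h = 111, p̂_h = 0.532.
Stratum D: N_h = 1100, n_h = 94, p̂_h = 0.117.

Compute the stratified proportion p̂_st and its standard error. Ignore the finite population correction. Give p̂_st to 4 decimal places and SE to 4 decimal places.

p̂_st ≈ 0.2944, SE ≈ 0.0205

N = 3580; stratum weights W_h = N_h/N.
p̂_st = Σ W_h p̂_h = (460·0.087 + 1120·0.363 + 900·0.532 + 1100·0.117)/3580 = 0.29444
V̂(p̂_st) = Σ W_h² p̂_h(1−p̂_h)/(n_h−1):
  stratum A: (460/3580)²·0.087·0.913/22 = 5.96097e-05
  stratum B: (1120/3580)²·0.363·0.637/200 = 0.000113158
  stratum C: (900/3580)²·0.532·0.468/110 = 0.000143049
  stratum D: (1100/3580)²·0.117·0.883/93 = 0.000104878
V̂(p̂_st) = 0.000420694; SE = √V̂ = 0.0205108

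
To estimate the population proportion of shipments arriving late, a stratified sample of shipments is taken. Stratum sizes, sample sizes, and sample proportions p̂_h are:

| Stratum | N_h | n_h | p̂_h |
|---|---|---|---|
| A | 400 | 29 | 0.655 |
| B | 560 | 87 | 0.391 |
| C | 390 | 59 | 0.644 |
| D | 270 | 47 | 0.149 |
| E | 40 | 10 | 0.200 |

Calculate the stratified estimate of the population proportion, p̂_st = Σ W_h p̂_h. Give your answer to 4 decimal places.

N = 1660; stratum weights W_h = N_h/N.
p̂_st = Σ W_h p̂_h = (400·0.655 + 560·0.391 + 390·0.644 + 270·0.149 + 40·0.200)/1660 = 0.47009

p̂_st ≈ 0.4701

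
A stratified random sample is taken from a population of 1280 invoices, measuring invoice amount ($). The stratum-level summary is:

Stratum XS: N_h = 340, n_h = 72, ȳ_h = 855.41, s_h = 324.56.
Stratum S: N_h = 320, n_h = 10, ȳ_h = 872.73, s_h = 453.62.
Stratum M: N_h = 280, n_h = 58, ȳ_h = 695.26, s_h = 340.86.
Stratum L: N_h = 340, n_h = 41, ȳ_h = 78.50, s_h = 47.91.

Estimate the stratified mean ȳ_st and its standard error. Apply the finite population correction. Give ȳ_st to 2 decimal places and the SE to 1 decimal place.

ȳ_st ≈ 618.34, SE ≈ 37.5

ȳ_st = Σ W_h ȳ_h = (340·855.41 + 320·872.73 + 280·695.26 + 340·78.50)/1280 = 618.34047
V̂(ȳ_st) = Σ W_h² (1 − n_h/N_h) s_h²/n_h, with W_h = N_h/N and N = 1280:
  stratum XS: (340/1280)²·(1 − 72/340)·324.56²/72 = 81.3676
  stratum S: (320/1280)²·(1 − 10/320)·453.62²/10 = 1245.88
  stratum M: (280/1280)²·(1 − 58/280)·340.86²/58 = 76.0003
  stratum L: (340/1280)²·(1 − 41/340)·47.91²/41 = 3.47375
V̂(ȳ_st) = 1406.72
SE(ȳ_st) = √1406.72 = 37.5063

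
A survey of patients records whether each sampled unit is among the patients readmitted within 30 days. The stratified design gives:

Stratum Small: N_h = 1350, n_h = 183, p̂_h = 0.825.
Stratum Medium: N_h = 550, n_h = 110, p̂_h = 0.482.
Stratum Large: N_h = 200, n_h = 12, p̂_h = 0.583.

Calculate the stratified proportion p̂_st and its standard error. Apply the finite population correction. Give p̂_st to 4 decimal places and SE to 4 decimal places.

p̂_st ≈ 0.7121, SE ≈ 0.0244

N = 2100; stratum weights W_h = N_h/N.
p̂_st = Σ W_h p̂_h = (1350·0.825 + 550·0.482 + 200·0.583)/2100 = 0.71212
V̂(p̂_st) = Σ W_h² (1 − n_h/N_h) p̂_h(1−p̂_h)/(n_h−1):
  stratum Small: (1350/2100)²·(1 − 183/1350)·0.825·0.175/182 = 0.000283391
  stratum Medium: (550/2100)²·(1 − 110/550)·0.482·0.518/109 = 0.000125698
  stratum Large: (200/2100)²·(1 − 12/200)·0.583·0.417/11 = 0.000188435
V̂(p̂_st) = 0.000597524; SE = √V̂ = 0.0244443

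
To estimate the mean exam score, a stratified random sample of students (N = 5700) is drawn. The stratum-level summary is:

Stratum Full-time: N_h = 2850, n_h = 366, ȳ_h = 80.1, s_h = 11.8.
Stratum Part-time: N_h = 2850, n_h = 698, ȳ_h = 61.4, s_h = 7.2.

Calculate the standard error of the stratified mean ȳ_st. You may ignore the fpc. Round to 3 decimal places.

V̂(ȳ_st) = Σ W_h² s_h²/n_h, with W_h = N_h/N and N = 5700:
  stratum Full-time: (2850/5700)²·11.8²/366 = 0.0951093
  stratum Part-time: (2850/5700)²·7.2²/698 = 0.0185673
V̂(ȳ_st) = 0.113677
SE(ȳ_st) = √0.113677 = 0.33716

SE(ȳ_st) ≈ 0.337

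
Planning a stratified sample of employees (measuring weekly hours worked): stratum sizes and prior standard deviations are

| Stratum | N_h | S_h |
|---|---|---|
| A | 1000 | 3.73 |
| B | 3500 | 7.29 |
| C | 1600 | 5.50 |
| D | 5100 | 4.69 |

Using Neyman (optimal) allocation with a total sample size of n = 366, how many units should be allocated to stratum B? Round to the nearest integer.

151

Neyman allocation: n_h = n · N_h S_h / Σ N_i S_i, with n = 366.
  stratum A: N_h·S_h = 1000·3.73 = 3730.00
  stratum B: N_h·S_h = 3500·7.29 = 25515.00
  stratum C: N_h·S_h = 1600·5.50 = 8800.00
  stratum D: N_h·S_h = 5100·4.69 = 23919.00
Σ N_h S_h = 61964.00
n for stratum B = 366·25515.00/61964.00 = 150.708 → 151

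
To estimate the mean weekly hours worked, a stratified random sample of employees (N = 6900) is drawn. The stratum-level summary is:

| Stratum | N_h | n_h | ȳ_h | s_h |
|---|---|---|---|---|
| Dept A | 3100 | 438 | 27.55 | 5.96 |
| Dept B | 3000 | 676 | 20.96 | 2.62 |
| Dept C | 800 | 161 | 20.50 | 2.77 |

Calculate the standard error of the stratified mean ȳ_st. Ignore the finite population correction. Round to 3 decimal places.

SE(ȳ_st) ≈ 0.138

V̂(ȳ_st) = Σ W_h² s_h²/n_h, with W_h = N_h/N and N = 6900:
  stratum Dept A: (3100/6900)²·5.96²/438 = 0.0163698
  stratum Dept B: (3000/6900)²·2.62²/676 = 0.00191955
  stratum Dept C: (800/6900)²·2.77²/161 = 0.000640642
V̂(ȳ_st) = 0.01893
SE(ȳ_st) = √0.01893 = 0.137586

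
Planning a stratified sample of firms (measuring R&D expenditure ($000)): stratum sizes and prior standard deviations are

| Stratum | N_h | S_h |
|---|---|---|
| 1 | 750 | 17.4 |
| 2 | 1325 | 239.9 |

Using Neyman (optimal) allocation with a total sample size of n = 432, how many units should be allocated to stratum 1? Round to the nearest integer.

17

Neyman allocation: n_h = n · N_h S_h / Σ N_i S_i, with n = 432.
  stratum 1: N_h·S_h = 750·17.4 = 13050.00
  stratum 2: N_h·S_h = 1325·239.9 = 317867.50
Σ N_h S_h = 330917.50
n for stratum 1 = 432·13050.00/330917.50 = 17.036 → 17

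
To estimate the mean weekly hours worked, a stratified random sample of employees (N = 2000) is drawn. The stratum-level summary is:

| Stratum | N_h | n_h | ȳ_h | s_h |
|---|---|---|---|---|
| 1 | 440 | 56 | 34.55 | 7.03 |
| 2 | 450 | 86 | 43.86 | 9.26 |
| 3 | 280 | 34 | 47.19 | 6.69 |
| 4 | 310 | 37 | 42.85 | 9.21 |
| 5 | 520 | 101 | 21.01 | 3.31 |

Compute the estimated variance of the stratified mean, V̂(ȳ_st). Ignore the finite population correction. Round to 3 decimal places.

V̂(ȳ_st) = Σ W_h² s_h²/n_h, with W_h = N_h/N and N = 2000:
  stratum 1: (440/2000)²·7.03²/56 = 0.0427138
  stratum 2: (450/2000)²·9.26²/86 = 0.0504764
  stratum 3: (280/2000)²·6.69²/34 = 0.0258006
  stratum 4: (310/2000)²·9.21²/37 = 0.0550784
  stratum 5: (520/2000)²·3.31²/101 = 0.00733299
V̂(ȳ_st) = 0.181402

V̂(ȳ_st) ≈ 0.181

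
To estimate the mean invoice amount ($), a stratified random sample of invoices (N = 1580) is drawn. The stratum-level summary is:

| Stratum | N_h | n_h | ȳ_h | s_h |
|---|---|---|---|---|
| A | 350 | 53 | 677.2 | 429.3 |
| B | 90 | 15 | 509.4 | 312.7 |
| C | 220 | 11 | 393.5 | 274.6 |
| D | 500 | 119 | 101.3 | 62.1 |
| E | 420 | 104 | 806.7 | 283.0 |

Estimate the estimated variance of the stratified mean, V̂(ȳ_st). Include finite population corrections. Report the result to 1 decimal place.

V̂(ȳ_st) ≈ 332.1

V̂(ȳ_st) = Σ W_h² (1 − n_h/N_h) s_h²/n_h, with W_h = N_h/N and N = 1580:
  stratum A: (350/1580)²·(1 − 53/350)·429.3²/53 = 144.796
  stratum B: (90/1580)²·(1 − 15/90)·312.7²/15 = 17.626
  stratum C: (220/1580)²·(1 − 11/220)·274.6²/11 = 126.259
  stratum D: (500/1580)²·(1 − 119/500)·62.1²/119 = 2.47296
  stratum E: (420/1580)²·(1 − 104/420)·283.0²/104 = 40.9413
V̂(ȳ_st) = 332.095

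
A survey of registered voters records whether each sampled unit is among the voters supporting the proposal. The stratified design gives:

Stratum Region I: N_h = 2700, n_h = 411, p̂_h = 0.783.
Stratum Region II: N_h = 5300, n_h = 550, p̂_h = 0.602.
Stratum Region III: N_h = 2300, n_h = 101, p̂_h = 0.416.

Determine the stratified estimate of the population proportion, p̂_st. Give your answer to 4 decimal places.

p̂_st ≈ 0.6079

N = 10300; stratum weights W_h = N_h/N.
p̂_st = Σ W_h p̂_h = (2700·0.783 + 5300·0.602 + 2300·0.416)/10300 = 0.60791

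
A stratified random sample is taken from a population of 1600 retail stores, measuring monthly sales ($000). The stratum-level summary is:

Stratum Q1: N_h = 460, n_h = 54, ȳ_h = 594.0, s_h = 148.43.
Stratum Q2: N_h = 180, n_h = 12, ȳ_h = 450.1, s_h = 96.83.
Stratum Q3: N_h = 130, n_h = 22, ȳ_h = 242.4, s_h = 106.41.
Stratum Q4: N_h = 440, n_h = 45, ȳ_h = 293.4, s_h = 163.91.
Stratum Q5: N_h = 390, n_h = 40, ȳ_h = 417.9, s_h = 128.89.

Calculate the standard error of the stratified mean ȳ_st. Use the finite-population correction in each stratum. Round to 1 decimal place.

V̂(ȳ_st) = Σ W_h² (1 − n_h/N_h) s_h²/n_h, with W_h = N_h/N and N = 1600:
  stratum Q1: (460/1600)²·(1 − 54/460)·148.43²/54 = 29.7642
  stratum Q2: (180/1600)²·(1 − 12/180)·96.83²/12 = 9.22955
  stratum Q3: (130/1600)²·(1 − 22/130)·106.41²/22 = 2.82273
  stratum Q4: (440/1600)²·(1 − 45/440)·163.91²/45 = 40.5329
  stratum Q5: (390/1600)²·(1 − 40/390)·128.89²/40 = 22.1448
V̂(ȳ_st) = 104.494
SE(ȳ_st) = √104.494 = 10.2222

SE(ȳ_st) ≈ 10.2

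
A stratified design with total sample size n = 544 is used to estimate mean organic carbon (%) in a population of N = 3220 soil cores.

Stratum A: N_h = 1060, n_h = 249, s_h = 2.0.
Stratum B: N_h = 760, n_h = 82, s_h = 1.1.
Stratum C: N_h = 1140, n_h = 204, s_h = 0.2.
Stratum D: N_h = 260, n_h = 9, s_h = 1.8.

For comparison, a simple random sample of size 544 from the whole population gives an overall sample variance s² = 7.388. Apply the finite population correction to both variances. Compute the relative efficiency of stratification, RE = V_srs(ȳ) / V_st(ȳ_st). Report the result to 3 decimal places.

RE ≈ 2.594

V̂(ȳ_st) = Σ W_h² (1 − n_h/N_h) s_h²/n_h, with W_h = N_h/N and N = 3220:
  stratum A: (1060/3220)²·(1 − 249/1060)·2.0²/249 = 0.00133191
  stratum B: (760/3220)²·(1 − 82/760)·1.1²/82 = 0.000733336
  stratum C: (1140/3220)²·(1 − 204/1140)·0.2²/204 = 2.0179e-05
  stratum D: (260/3220)²·(1 − 9/260)·1.8²/9 = 0.00226588
V_st = 0.00435131
V_srs = (1 − 544/3220)·7.388/544 = 0.0112865
Relative efficiency = V_srs / V_st = 0.0112865/0.00435131 = 2.5938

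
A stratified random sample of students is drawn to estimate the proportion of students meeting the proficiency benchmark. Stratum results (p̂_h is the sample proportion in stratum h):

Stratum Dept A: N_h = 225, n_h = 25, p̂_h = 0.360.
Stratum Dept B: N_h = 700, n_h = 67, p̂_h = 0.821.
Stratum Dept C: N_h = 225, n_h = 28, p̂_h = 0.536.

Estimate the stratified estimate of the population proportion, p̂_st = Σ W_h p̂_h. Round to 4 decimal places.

N = 1150; stratum weights W_h = N_h/N.
p̂_st = Σ W_h p̂_h = (225·0.360 + 700·0.821 + 225·0.536)/1150 = 0.67504

p̂_st ≈ 0.6750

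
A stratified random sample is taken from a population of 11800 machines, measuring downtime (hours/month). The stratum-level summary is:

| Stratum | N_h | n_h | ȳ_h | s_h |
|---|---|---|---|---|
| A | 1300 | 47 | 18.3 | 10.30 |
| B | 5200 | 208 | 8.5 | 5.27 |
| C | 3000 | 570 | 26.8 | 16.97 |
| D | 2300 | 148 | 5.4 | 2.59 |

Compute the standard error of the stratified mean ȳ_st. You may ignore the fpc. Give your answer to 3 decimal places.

SE(ȳ_st) ≈ 0.296

V̂(ȳ_st) = Σ W_h² s_h²/n_h, with W_h = N_h/N and N = 11800:
  stratum A: (1300/11800)²·10.30²/47 = 0.0273968
  stratum B: (5200/11800)²·5.27²/208 = 0.0259299
  stratum C: (3000/11800)²·16.97²/570 = 0.0326563
  stratum D: (2300/11800)²·2.59²/148 = 0.00172199
V̂(ȳ_st) = 0.087705
SE(ȳ_st) = √0.087705 = 0.29615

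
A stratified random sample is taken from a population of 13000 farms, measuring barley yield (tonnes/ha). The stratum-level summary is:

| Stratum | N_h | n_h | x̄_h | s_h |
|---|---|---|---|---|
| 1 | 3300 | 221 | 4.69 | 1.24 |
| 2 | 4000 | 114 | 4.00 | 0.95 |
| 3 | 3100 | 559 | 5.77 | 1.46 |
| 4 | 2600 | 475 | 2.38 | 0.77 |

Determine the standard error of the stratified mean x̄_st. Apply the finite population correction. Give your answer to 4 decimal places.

SE(x̄_st) ≈ 0.0369

V̂(x̄_st) = Σ W_h² (1 − n_h/N_h) s_h²/n_h, with W_h = N_h/N and N = 13000:
  stratum 1: (3300/13000)²·(1 − 221/3300)·1.24²/221 = 0.0004183
  stratum 2: (4000/13000)²·(1 − 114/4000)·0.95²/114 = 0.000728146
  stratum 3: (3100/13000)²·(1 − 559/3100)·1.46²/559 = 0.000177735
  stratum 4: (2600/13000)²·(1 − 475/2600)·0.77²/475 = 4.08069e-05
V̂(x̄_st) = 0.00136499
SE(x̄_st) = √0.00136499 = 0.0369457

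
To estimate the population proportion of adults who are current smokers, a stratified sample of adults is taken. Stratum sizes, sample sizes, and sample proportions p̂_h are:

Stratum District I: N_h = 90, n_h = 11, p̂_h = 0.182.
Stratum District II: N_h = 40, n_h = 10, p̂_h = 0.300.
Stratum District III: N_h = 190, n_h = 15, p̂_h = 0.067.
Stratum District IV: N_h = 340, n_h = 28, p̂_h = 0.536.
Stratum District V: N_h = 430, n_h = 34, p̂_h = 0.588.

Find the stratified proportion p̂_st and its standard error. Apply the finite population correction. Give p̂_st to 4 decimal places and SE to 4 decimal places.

N = 1090; stratum weights W_h = N_h/N.
p̂_st = Σ W_h p̂_h = (90·0.182 + 40·0.300 + 190·0.067 + 340·0.536 + 430·0.588)/1090 = 0.43687
V̂(p̂_st) = Σ W_h² (1 − n_h/N_h) p̂_h(1−p̂_h)/(n_h−1):
  stratum District I: (90/1090)²·(1 − 11/90)·0.182·0.818/10 = 8.90925e-05
  stratum District II: (40/1090)²·(1 − 10/40)·0.300·0.700/9 = 2.3567e-05
  stratum District III: (190/1090)²·(1 − 15/190)·0.067·0.933/14 = 0.000124959
  stratum District IV: (340/1090)²·(1 − 28/340)·0.536·0.464/27 = 0.000822431
  stratum District V: (430/1090)²·(1 − 34/430)·0.588·0.412/33 = 0.00105213
V̂(p̂_st) = 0.00211218; SE = √V̂ = 0.0459585

p̂_st ≈ 0.4369, SE ≈ 0.0460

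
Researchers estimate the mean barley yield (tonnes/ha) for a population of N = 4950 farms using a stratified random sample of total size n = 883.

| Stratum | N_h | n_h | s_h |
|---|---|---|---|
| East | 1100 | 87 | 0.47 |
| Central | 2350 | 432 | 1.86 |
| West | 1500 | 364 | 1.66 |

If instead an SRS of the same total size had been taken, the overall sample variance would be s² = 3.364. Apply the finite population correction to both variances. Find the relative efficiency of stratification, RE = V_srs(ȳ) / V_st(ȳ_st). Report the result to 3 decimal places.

RE ≈ 1.480

V̂(ȳ_st) = Σ W_h² (1 − n_h/N_h) s_h²/n_h, with W_h = N_h/N and N = 4950:
  stratum East: (1100/4950)²·(1 − 87/1100)·0.47²/87 = 0.00011547
  stratum Central: (2350/4950)²·(1 − 432/2350)·1.86²/432 = 0.00147315
  stratum West: (1500/4950)²·(1 − 364/1500)·1.66²/364 = 0.00052647
V_st = 0.00211509
V_srs = (1 − 883/4950)·3.364/883 = 0.00313014
Relative efficiency = V_srs / V_st = 0.00313014/0.00211509 = 1.4799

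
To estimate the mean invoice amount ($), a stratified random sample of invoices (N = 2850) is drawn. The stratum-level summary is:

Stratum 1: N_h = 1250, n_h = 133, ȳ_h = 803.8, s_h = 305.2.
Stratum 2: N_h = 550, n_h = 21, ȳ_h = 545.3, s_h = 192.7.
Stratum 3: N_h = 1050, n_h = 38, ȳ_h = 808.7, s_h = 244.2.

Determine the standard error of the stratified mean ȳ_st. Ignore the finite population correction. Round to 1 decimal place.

V̂(ȳ_st) = Σ W_h² s_h²/n_h, with W_h = N_h/N and N = 2850:
  stratum 1: (1250/2850)²·305.2²/133 = 134.725
  stratum 2: (550/2850)²·192.7²/21 = 65.8536
  stratum 3: (1050/2850)²·244.2²/38 = 213.008
V̂(ȳ_st) = 413.587
SE(ȳ_st) = √413.587 = 20.3368

SE(ȳ_st) ≈ 20.3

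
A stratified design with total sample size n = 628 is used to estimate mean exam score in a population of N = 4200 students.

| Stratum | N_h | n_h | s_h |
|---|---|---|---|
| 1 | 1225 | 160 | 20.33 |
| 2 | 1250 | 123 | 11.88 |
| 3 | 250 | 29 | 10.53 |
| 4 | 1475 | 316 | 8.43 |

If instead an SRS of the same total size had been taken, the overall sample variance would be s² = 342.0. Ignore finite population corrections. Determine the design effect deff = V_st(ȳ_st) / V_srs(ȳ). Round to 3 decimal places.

V̂(ȳ_st) = Σ W_h² s_h²/n_h, with W_h = N_h/N and N = 4200:
  stratum 1: (1225/4200)²·20.33²/160 = 0.21975
  stratum 2: (1250/4200)²·11.88²/123 = 0.101636
  stratum 3: (250/4200)²·10.53²/29 = 0.0135469
  stratum 4: (1475/4200)²·8.43²/316 = 0.0277366
V_st = 0.36267
V_srs = s²/n = 342.0/628 = 0.544586
deff = V_st / V_srs = 0.36267/0.544586 = 0.6660

deff ≈ 0.666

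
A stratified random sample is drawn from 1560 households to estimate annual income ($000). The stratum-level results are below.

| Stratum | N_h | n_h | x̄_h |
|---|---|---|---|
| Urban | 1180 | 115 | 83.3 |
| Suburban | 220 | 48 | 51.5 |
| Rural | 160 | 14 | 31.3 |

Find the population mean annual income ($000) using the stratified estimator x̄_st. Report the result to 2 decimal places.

x̄_st ≈ 73.48

N = Σ N_h = 1560. Stratum weights W_h = N_h/N.
x̄_st = (1180·83.3 + 220·51.5 + 160·31.3) / 1560 = 73.4821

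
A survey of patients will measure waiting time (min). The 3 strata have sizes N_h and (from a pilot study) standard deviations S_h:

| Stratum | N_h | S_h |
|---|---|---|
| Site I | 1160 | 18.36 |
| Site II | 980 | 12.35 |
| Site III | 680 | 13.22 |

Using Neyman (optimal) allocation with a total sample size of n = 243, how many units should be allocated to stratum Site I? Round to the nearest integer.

Neyman allocation: n_h = n · N_h S_h / Σ N_i S_i, with n = 243.
  stratum Site I: N_h·S_h = 1160·18.36 = 21297.60
  stratum Site II: N_h·S_h = 980·12.35 = 12103.00
  stratum Site III: N_h·S_h = 680·13.22 = 8989.60
Σ N_h S_h = 42390.20
n for stratum Site I = 243·21297.60/42390.20 = 122.088 → 122

122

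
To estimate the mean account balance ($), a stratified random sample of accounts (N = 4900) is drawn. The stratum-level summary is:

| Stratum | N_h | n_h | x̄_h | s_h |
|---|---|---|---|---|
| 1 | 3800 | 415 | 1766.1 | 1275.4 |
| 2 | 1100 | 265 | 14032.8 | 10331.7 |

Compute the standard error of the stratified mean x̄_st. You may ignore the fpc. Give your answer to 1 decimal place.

V̂(x̄_st) = Σ W_h² s_h²/n_h, with W_h = N_h/N and N = 4900:
  stratum 1: (3800/4900)²·1275.4²/415 = 2357.33
  stratum 2: (1100/4900)²·10331.7²/265 = 20299.8
V̂(x̄_st) = 22657.1
SE(x̄_st) = √22657.1 = 150.523

SE(x̄_st) ≈ 150.5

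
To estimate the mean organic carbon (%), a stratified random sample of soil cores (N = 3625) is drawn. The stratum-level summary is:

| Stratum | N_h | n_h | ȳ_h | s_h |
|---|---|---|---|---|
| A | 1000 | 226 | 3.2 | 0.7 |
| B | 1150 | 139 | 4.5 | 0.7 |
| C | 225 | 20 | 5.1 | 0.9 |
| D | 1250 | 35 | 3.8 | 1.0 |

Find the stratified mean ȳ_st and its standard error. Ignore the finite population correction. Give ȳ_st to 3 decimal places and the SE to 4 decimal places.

ȳ_st ≈ 3.937, SE ≈ 0.0638

ȳ_st = Σ W_h ȳ_h = (1000·3.2 + 1150·4.5 + 225·5.1 + 1250·3.8)/3625 = 3.93724
V̂(ȳ_st) = Σ W_h² s_h²/n_h, with W_h = N_h/N and N = 3625:
  stratum A: (1000/3625)²·0.7²/226 = 0.000164995
  stratum B: (1150/3625)²·0.7²/139 = 0.000354781
  stratum C: (225/3625)²·0.9²/20 = 0.000156029
  stratum D: (1250/3625)²·1.0²/35 = 0.00339732
V̂(ȳ_st) = 0.00407312
SE(ȳ_st) = √0.00407312 = 0.063821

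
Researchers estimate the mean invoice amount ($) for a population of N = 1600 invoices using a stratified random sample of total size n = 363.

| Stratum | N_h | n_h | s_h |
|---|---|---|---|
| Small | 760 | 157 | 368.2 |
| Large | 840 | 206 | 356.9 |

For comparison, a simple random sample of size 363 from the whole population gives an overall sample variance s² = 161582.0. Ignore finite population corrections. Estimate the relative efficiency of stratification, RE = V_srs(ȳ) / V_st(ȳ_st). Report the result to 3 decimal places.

RE ≈ 1.219

V̂(ȳ_st) = Σ W_h² s_h²/n_h, with W_h = N_h/N and N = 1600:
  stratum Small: (760/1600)²·368.2²/157 = 194.83
  stratum Large: (840/1600)²·356.9²/206 = 170.429
V_st = 365.259
V_srs = s²/n = 161582.0/363 = 445.129
Relative efficiency = V_srs / V_st = 445.129/365.259 = 1.2187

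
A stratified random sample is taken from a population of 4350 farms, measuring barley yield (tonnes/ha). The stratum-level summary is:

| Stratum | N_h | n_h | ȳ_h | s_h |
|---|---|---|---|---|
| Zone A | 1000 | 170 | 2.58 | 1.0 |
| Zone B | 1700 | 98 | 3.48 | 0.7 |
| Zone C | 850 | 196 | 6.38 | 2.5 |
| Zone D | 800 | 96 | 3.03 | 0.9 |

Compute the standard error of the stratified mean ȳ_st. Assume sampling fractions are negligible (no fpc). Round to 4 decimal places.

V̂(ȳ_st) = Σ W_h² s_h²/n_h, with W_h = N_h/N and N = 4350:
  stratum Zone A: (1000/4350)²·1.0²/170 = 0.000310866
  stratum Zone B: (1700/4350)²·0.7²/98 = 0.000763641
  stratum Zone C: (850/4350)²·2.5²/196 = 0.00121754
  stratum Zone D: (800/4350)²·0.9²/96 = 0.000285375
V̂(ȳ_st) = 0.00257742
SE(ȳ_st) = √0.00257742 = 0.0507683

SE(ȳ_st) ≈ 0.0508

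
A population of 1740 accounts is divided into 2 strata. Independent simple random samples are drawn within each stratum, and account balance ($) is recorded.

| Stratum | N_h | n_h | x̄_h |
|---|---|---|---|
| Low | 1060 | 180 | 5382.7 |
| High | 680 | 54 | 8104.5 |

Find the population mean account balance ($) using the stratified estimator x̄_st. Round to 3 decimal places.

x̄_st ≈ 6446.392

N = Σ N_h = 1740. Stratum weights W_h = N_h/N.
x̄_st = (1060·5382.7 + 680·8104.5) / 1740 = 6446.39195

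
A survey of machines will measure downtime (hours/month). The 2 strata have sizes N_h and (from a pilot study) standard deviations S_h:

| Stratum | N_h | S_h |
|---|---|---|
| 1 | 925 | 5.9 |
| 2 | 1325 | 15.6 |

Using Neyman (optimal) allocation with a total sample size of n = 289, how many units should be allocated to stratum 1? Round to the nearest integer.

Neyman allocation: n_h = n · N_h S_h / Σ N_i S_i, with n = 289.
  stratum 1: N_h·S_h = 925·5.9 = 5457.50
  stratum 2: N_h·S_h = 1325·15.6 = 20670.00
Σ N_h S_h = 26127.50
n for stratum 1 = 289·5457.50/26127.50 = 60.366 → 60

60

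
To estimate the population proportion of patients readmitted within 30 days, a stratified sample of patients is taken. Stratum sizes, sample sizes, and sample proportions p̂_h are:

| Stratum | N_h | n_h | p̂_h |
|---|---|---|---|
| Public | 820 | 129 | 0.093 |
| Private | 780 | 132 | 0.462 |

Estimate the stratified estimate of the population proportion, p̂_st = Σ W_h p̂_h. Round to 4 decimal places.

p̂_st ≈ 0.2729

N = 1600; stratum weights W_h = N_h/N.
p̂_st = Σ W_h p̂_h = (820·0.093 + 780·0.462)/1600 = 0.27289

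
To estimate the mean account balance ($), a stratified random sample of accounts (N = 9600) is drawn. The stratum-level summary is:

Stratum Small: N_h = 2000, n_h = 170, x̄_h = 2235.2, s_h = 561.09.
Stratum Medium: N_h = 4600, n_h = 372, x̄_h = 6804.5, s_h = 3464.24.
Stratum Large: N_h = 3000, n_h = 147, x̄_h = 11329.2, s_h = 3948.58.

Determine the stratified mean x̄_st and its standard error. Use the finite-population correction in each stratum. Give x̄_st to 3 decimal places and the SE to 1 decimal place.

x̄_st ≈ 7266.531, SE ≈ 129.4

x̄_st = Σ W_h x̄_h = (2000·2235.2 + 4600·6804.5 + 3000·11329.2)/9600 = 7266.53125
V̂(x̄_st) = Σ W_h² (1 − n_h/N_h) s_h²/n_h, with W_h = N_h/N and N = 9600:
  stratum Small: (2000/9600)²·(1 − 170/2000)·561.09²/170 = 73.5453
  stratum Medium: (4600/9600)²·(1 − 372/4600)·3464.24²/372 = 6808.06
  stratum Large: (3000/9600)²·(1 − 147/3000)·3948.58²/147 = 9850.2
V̂(x̄_st) = 16731.8
SE(x̄_st) = √16731.8 = 129.351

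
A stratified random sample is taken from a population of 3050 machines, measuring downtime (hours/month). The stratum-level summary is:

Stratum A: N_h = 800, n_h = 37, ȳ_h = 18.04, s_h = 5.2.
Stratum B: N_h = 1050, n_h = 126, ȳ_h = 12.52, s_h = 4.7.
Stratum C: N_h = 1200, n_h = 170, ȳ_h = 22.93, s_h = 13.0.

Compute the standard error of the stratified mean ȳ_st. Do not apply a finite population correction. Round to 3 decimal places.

V̂(ȳ_st) = Σ W_h² s_h²/n_h, with W_h = N_h/N and N = 3050:
  stratum A: (800/3050)²·5.2²/37 = 0.0502788
  stratum B: (1050/3050)²·4.7²/126 = 0.020778
  stratum C: (1200/3050)²·13.0²/170 = 0.153887
V̂(ȳ_st) = 0.224943
SE(ȳ_st) = √0.224943 = 0.474282

SE(ȳ_st) ≈ 0.474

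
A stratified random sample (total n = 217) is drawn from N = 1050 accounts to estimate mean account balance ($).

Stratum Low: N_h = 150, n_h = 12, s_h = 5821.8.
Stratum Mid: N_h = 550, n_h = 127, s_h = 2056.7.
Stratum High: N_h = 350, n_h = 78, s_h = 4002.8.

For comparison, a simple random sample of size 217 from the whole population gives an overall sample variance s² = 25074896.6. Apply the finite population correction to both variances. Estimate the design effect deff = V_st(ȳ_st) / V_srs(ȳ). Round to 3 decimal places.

deff ≈ 0.849

V̂(ȳ_st) = Σ W_h² (1 − n_h/N_h) s_h²/n_h, with W_h = N_h/N and N = 1050:
  stratum Low: (150/1050)²·(1 − 12/150)·5821.8²/12 = 53030.4
  stratum Mid: (550/1050)²·(1 − 127/550)·2056.7²/127 = 7028.5
  stratum High: (350/1050)²·(1 − 78/350)·4002.8²/78 = 17737.5
V_st = 77796.4
V_srs = (1 − 217/1050)·25074896.6/217 = 91671.7
deff = V_st / V_srs = 77796.4/91671.7 = 0.8486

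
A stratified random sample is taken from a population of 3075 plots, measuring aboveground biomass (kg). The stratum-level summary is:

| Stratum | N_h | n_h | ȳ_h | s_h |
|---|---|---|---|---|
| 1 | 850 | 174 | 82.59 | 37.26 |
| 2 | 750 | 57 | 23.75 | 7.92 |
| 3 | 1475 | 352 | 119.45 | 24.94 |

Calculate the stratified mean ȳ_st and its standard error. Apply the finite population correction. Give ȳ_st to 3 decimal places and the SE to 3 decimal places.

ȳ_st ≈ 85.920, SE ≈ 0.925

ȳ_st = Σ W_h ȳ_h = (850·82.59 + 750·23.75 + 1475·119.45)/3075 = 85.91959
V̂(ȳ_st) = Σ W_h² (1 − n_h/N_h) s_h²/n_h, with W_h = N_h/N and N = 3075:
  stratum 1: (850/3075)²·(1 − 174/850)·37.26²/174 = 0.484855
  stratum 2: (750/3075)²·(1 − 57/750)·7.92²/57 = 0.0604895
  stratum 3: (1475/3075)²·(1 − 352/1475)·24.94²/352 = 0.309551
V̂(ȳ_st) = 0.854895
SE(ȳ_st) = √0.854895 = 0.924605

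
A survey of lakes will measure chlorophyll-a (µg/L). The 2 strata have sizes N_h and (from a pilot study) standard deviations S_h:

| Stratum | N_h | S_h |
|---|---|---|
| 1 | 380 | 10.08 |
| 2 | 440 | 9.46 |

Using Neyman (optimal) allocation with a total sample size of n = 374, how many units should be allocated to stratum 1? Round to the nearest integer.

Neyman allocation: n_h = n · N_h S_h / Σ N_i S_i, with n = 374.
  stratum 1: N_h·S_h = 380·10.08 = 3830.40
  stratum 2: N_h·S_h = 440·9.46 = 4162.40
Σ N_h S_h = 7992.80
n for stratum 1 = 374·3830.40/7992.80 = 179.233 → 179

179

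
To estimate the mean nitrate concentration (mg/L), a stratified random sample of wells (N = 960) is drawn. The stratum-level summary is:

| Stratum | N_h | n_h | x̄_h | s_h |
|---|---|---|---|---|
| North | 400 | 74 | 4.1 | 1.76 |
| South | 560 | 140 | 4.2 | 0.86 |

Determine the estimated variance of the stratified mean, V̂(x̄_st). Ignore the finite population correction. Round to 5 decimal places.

V̂(x̄_st) = Σ W_h² s_h²/n_h, with W_h = N_h/N and N = 960:
  stratum North: (400/960)²·1.76²/74 = 0.00726727
  stratum South: (560/960)²·0.86²/140 = 0.00179764
V̂(x̄_st) = 0.00906491

V̂(x̄_st) ≈ 0.00906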